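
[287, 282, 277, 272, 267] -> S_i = 287 + -5*i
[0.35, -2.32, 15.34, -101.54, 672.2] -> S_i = 0.35*(-6.62)^i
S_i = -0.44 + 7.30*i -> [-0.44, 6.86, 14.16, 21.46, 28.76]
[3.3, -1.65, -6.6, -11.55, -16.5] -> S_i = 3.30 + -4.95*i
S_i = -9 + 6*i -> [-9, -3, 3, 9, 15]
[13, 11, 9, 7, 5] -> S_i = 13 + -2*i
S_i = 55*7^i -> [55, 385, 2695, 18865, 132055]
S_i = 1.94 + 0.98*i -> [1.94, 2.92, 3.9, 4.88, 5.86]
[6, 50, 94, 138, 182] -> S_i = 6 + 44*i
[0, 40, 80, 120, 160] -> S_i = 0 + 40*i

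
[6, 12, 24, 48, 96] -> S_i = 6*2^i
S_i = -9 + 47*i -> [-9, 38, 85, 132, 179]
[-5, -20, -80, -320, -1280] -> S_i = -5*4^i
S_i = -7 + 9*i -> [-7, 2, 11, 20, 29]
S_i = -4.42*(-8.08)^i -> [-4.42, 35.71, -288.57, 2331.61, -18839.43]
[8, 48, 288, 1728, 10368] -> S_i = 8*6^i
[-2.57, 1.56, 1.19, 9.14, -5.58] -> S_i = Random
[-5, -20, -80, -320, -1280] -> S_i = -5*4^i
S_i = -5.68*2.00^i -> [-5.68, -11.36, -22.72, -45.44, -90.88]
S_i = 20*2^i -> [20, 40, 80, 160, 320]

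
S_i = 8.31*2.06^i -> [8.31, 17.12, 35.26, 72.64, 149.65]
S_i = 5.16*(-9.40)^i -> [5.16, -48.5, 455.94, -4285.81, 40286.65]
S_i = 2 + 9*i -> [2, 11, 20, 29, 38]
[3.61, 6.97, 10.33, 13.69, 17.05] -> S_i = 3.61 + 3.36*i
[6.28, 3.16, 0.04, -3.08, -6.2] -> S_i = 6.28 + -3.12*i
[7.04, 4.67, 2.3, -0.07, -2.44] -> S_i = 7.04 + -2.37*i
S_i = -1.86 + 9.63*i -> [-1.86, 7.77, 17.4, 27.03, 36.66]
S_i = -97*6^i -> [-97, -582, -3492, -20952, -125712]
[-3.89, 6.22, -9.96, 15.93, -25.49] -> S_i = -3.89*(-1.60)^i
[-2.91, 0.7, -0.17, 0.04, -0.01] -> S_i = -2.91*(-0.24)^i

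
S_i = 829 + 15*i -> [829, 844, 859, 874, 889]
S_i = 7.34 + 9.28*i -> [7.34, 16.62, 25.9, 35.18, 44.46]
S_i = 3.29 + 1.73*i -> [3.29, 5.02, 6.75, 8.48, 10.21]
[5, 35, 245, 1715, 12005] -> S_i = 5*7^i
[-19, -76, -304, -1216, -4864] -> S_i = -19*4^i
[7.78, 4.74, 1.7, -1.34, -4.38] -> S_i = 7.78 + -3.04*i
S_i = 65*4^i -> [65, 260, 1040, 4160, 16640]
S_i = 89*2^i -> [89, 178, 356, 712, 1424]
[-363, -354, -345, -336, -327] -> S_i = -363 + 9*i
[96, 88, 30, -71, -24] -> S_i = Random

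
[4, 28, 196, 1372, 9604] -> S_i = 4*7^i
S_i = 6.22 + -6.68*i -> [6.22, -0.46, -7.14, -13.82, -20.5]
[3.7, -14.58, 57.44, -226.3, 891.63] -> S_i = 3.70*(-3.94)^i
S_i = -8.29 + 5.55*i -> [-8.29, -2.74, 2.81, 8.36, 13.91]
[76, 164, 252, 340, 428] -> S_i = 76 + 88*i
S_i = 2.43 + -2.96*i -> [2.43, -0.53, -3.49, -6.45, -9.41]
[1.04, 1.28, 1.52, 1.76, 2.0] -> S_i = 1.04 + 0.24*i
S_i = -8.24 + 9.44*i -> [-8.24, 1.2, 10.64, 20.08, 29.52]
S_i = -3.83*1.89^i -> [-3.83, -7.24, -13.68, -25.86, -48.87]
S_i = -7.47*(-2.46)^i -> [-7.47, 18.38, -45.21, 111.21, -273.57]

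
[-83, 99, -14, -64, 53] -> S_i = Random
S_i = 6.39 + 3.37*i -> [6.39, 9.76, 13.13, 16.5, 19.87]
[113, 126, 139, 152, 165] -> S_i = 113 + 13*i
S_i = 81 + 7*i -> [81, 88, 95, 102, 109]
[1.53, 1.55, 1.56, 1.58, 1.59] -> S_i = 1.53*1.01^i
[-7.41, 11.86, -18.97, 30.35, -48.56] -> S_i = -7.41*(-1.60)^i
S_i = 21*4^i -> [21, 84, 336, 1344, 5376]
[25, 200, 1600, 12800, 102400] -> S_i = 25*8^i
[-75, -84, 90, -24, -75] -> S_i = Random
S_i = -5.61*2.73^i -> [-5.61, -15.32, -41.81, -114.14, -311.61]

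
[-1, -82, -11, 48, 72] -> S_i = Random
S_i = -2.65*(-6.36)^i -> [-2.65, 16.85, -107.19, 681.74, -4335.85]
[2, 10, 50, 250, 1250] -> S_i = 2*5^i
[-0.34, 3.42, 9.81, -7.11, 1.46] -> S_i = Random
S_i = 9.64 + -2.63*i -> [9.64, 7.01, 4.38, 1.75, -0.88]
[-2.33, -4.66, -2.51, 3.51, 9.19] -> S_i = Random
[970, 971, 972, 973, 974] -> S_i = 970 + 1*i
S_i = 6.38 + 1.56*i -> [6.38, 7.94, 9.5, 11.06, 12.62]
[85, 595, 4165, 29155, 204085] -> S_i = 85*7^i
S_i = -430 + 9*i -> [-430, -421, -412, -403, -394]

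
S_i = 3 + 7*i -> [3, 10, 17, 24, 31]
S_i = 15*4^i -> [15, 60, 240, 960, 3840]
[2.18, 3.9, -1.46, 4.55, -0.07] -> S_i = Random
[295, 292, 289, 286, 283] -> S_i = 295 + -3*i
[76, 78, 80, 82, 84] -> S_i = 76 + 2*i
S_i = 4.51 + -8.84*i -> [4.51, -4.33, -13.17, -22.01, -30.85]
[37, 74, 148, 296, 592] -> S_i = 37*2^i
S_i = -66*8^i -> [-66, -528, -4224, -33792, -270336]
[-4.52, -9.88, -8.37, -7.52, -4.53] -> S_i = Random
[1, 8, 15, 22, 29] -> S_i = 1 + 7*i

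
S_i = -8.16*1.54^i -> [-8.16, -12.57, -19.35, -29.8, -45.9]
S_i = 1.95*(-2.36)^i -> [1.95, -4.6, 10.86, -25.63, 60.49]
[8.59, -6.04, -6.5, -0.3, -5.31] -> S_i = Random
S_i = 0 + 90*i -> [0, 90, 180, 270, 360]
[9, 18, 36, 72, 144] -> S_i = 9*2^i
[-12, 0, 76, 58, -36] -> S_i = Random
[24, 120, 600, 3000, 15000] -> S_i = 24*5^i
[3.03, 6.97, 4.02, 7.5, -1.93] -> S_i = Random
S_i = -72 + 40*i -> [-72, -32, 8, 48, 88]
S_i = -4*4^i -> [-4, -16, -64, -256, -1024]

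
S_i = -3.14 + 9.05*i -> [-3.14, 5.91, 14.96, 24.01, 33.06]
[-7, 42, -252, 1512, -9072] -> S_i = -7*-6^i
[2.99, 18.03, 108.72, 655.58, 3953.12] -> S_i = 2.99*6.03^i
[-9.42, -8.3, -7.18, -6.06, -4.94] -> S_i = -9.42 + 1.12*i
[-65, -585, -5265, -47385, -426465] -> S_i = -65*9^i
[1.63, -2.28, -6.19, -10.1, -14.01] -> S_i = 1.63 + -3.91*i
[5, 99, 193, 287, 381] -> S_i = 5 + 94*i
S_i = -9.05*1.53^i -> [-9.05, -13.85, -21.19, -32.41, -49.59]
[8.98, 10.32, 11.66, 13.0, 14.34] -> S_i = 8.98 + 1.34*i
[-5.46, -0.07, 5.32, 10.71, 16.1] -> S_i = -5.46 + 5.39*i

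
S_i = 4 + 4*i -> [4, 8, 12, 16, 20]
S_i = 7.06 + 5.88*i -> [7.06, 12.94, 18.82, 24.7, 30.58]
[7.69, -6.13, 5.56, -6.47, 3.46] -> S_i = Random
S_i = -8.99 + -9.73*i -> [-8.99, -18.72, -28.45, -38.18, -47.91]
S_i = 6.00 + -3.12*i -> [6.0, 2.88, -0.24, -3.36, -6.48]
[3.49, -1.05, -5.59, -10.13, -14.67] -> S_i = 3.49 + -4.54*i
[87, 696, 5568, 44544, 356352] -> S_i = 87*8^i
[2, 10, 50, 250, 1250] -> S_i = 2*5^i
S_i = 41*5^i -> [41, 205, 1025, 5125, 25625]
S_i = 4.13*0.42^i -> [4.13, 1.73, 0.73, 0.31, 0.13]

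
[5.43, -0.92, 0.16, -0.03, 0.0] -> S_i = 5.43*(-0.17)^i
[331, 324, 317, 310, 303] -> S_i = 331 + -7*i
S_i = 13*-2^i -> [13, -26, 52, -104, 208]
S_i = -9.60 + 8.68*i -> [-9.6, -0.92, 7.76, 16.44, 25.12]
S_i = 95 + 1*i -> [95, 96, 97, 98, 99]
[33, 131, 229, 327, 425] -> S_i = 33 + 98*i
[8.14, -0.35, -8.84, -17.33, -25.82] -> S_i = 8.14 + -8.49*i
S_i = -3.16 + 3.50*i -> [-3.16, 0.34, 3.84, 7.34, 10.84]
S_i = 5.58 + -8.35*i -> [5.58, -2.77, -11.12, -19.47, -27.82]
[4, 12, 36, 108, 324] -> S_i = 4*3^i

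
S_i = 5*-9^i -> [5, -45, 405, -3645, 32805]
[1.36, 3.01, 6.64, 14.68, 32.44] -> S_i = 1.36*2.21^i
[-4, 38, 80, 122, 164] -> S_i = -4 + 42*i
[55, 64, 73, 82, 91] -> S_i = 55 + 9*i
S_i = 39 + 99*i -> [39, 138, 237, 336, 435]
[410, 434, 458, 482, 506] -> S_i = 410 + 24*i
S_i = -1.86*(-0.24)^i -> [-1.86, 0.45, -0.11, 0.03, -0.01]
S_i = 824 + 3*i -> [824, 827, 830, 833, 836]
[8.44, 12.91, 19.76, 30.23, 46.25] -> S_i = 8.44*1.53^i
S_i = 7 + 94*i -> [7, 101, 195, 289, 383]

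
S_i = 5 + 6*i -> [5, 11, 17, 23, 29]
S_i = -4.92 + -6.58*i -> [-4.92, -11.5, -18.08, -24.66, -31.24]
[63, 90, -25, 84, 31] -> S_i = Random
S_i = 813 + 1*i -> [813, 814, 815, 816, 817]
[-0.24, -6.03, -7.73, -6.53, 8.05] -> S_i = Random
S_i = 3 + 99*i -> [3, 102, 201, 300, 399]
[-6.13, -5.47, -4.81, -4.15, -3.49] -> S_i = -6.13 + 0.66*i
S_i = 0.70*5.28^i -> [0.7, 3.7, 19.51, 103.04, 544.04]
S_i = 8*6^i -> [8, 48, 288, 1728, 10368]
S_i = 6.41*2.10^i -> [6.41, 13.46, 28.27, 59.36, 124.66]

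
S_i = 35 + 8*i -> [35, 43, 51, 59, 67]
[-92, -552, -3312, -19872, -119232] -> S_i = -92*6^i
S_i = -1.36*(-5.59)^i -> [-1.36, 7.6, -42.5, 237.56, -1327.96]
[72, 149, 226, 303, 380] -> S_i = 72 + 77*i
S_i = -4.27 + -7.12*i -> [-4.27, -11.39, -18.51, -25.63, -32.75]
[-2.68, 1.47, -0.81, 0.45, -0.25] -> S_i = -2.68*(-0.55)^i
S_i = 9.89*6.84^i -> [9.89, 67.65, 462.71, 3164.93, 21648.15]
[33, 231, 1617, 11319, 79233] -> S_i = 33*7^i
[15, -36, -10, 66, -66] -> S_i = Random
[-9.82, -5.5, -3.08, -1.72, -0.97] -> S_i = -9.82*0.56^i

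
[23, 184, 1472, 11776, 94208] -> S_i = 23*8^i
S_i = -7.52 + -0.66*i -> [-7.52, -8.18, -8.84, -9.5, -10.16]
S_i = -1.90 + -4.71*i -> [-1.9, -6.61, -11.32, -16.03, -20.74]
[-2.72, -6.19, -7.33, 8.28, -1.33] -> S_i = Random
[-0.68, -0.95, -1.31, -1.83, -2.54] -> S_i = -0.68*1.39^i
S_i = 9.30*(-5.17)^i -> [9.3, -48.08, 248.58, -1285.15, 6644.24]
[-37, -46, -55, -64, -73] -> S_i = -37 + -9*i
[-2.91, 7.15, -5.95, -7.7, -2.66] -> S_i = Random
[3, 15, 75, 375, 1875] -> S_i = 3*5^i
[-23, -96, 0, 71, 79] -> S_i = Random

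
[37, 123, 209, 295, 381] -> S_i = 37 + 86*i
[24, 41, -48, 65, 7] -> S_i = Random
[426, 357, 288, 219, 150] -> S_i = 426 + -69*i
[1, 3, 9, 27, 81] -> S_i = 1*3^i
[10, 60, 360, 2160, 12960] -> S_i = 10*6^i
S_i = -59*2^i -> [-59, -118, -236, -472, -944]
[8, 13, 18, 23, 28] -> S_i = 8 + 5*i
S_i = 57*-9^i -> [57, -513, 4617, -41553, 373977]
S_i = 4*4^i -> [4, 16, 64, 256, 1024]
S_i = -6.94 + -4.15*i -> [-6.94, -11.09, -15.24, -19.39, -23.54]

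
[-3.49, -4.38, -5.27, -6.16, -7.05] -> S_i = -3.49 + -0.89*i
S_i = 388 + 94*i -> [388, 482, 576, 670, 764]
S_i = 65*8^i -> [65, 520, 4160, 33280, 266240]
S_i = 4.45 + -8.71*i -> [4.45, -4.26, -12.97, -21.68, -30.39]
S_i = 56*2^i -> [56, 112, 224, 448, 896]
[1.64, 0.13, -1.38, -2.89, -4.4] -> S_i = 1.64 + -1.51*i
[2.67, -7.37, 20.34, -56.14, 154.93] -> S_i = 2.67*(-2.76)^i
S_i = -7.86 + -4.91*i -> [-7.86, -12.77, -17.68, -22.59, -27.5]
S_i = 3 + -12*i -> [3, -9, -21, -33, -45]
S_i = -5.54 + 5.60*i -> [-5.54, 0.06, 5.66, 11.26, 16.86]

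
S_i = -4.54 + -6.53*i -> [-4.54, -11.07, -17.6, -24.13, -30.66]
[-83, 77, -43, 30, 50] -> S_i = Random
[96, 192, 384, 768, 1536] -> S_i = 96*2^i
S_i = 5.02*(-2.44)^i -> [5.02, -12.25, 29.89, -72.92, 177.94]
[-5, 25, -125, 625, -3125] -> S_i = -5*-5^i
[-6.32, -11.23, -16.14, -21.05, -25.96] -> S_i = -6.32 + -4.91*i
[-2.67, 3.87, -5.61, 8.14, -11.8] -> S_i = -2.67*(-1.45)^i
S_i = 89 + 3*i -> [89, 92, 95, 98, 101]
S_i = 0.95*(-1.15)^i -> [0.95, -1.09, 1.26, -1.44, 1.66]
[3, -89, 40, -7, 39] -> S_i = Random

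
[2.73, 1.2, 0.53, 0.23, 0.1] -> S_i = 2.73*0.44^i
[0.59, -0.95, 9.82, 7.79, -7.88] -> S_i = Random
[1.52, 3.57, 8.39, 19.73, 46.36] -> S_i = 1.52*2.35^i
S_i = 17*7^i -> [17, 119, 833, 5831, 40817]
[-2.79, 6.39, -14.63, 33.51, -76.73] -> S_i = -2.79*(-2.29)^i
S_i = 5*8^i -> [5, 40, 320, 2560, 20480]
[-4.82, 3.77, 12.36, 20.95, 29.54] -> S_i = -4.82 + 8.59*i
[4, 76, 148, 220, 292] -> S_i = 4 + 72*i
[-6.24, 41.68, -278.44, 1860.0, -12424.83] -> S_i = -6.24*(-6.68)^i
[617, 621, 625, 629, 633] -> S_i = 617 + 4*i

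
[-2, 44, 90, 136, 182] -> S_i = -2 + 46*i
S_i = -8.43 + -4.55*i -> [-8.43, -12.98, -17.53, -22.08, -26.63]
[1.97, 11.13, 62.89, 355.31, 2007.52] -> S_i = 1.97*5.65^i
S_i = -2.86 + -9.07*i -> [-2.86, -11.93, -21.0, -30.07, -39.14]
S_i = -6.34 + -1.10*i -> [-6.34, -7.44, -8.54, -9.64, -10.74]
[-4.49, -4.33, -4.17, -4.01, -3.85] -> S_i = -4.49 + 0.16*i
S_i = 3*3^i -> [3, 9, 27, 81, 243]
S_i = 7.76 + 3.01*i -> [7.76, 10.77, 13.78, 16.79, 19.8]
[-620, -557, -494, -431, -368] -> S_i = -620 + 63*i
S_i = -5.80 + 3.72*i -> [-5.8, -2.08, 1.64, 5.36, 9.08]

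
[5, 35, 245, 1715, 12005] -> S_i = 5*7^i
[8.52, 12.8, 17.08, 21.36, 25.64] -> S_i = 8.52 + 4.28*i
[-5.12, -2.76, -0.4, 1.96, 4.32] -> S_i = -5.12 + 2.36*i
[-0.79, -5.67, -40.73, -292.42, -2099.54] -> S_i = -0.79*7.18^i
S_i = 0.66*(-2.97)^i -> [0.66, -1.96, 5.82, -17.29, 51.35]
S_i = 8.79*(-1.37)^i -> [8.79, -12.04, 16.5, -22.6, 30.97]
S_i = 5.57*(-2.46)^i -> [5.57, -13.7, 33.71, -82.92, 203.98]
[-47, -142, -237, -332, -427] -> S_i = -47 + -95*i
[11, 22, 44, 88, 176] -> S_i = 11*2^i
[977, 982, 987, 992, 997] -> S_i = 977 + 5*i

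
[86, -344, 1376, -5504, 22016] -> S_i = 86*-4^i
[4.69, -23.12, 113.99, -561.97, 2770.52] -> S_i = 4.69*(-4.93)^i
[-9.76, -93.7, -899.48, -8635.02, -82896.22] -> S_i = -9.76*9.60^i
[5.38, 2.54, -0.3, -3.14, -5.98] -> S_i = 5.38 + -2.84*i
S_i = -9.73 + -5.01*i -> [-9.73, -14.74, -19.75, -24.76, -29.77]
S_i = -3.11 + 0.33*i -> [-3.11, -2.78, -2.45, -2.12, -1.79]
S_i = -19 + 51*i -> [-19, 32, 83, 134, 185]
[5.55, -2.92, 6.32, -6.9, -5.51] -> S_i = Random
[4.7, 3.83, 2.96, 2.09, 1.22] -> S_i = 4.70 + -0.87*i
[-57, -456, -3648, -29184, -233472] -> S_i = -57*8^i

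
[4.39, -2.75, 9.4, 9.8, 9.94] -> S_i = Random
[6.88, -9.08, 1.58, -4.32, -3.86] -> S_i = Random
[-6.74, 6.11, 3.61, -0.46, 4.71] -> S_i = Random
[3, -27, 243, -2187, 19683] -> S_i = 3*-9^i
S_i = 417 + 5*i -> [417, 422, 427, 432, 437]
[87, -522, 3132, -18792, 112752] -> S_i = 87*-6^i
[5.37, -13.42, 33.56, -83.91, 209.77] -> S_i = 5.37*(-2.50)^i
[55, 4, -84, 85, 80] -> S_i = Random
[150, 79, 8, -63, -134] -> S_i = 150 + -71*i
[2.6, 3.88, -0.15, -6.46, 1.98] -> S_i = Random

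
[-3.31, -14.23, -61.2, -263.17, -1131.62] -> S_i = -3.31*4.30^i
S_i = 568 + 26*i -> [568, 594, 620, 646, 672]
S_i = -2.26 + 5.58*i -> [-2.26, 3.32, 8.9, 14.48, 20.06]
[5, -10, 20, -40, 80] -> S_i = 5*-2^i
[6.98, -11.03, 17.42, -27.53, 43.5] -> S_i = 6.98*(-1.58)^i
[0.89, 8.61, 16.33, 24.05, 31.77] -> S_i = 0.89 + 7.72*i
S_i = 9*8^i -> [9, 72, 576, 4608, 36864]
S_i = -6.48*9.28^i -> [-6.48, -60.13, -558.05, -5178.68, -48058.13]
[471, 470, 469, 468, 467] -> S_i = 471 + -1*i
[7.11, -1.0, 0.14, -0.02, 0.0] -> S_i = 7.11*(-0.14)^i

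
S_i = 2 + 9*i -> [2, 11, 20, 29, 38]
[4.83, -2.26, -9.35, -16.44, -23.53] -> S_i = 4.83 + -7.09*i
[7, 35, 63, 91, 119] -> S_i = 7 + 28*i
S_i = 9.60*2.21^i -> [9.6, 21.22, 46.89, 103.62, 229.0]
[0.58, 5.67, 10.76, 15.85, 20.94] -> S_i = 0.58 + 5.09*i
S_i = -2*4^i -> [-2, -8, -32, -128, -512]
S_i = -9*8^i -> [-9, -72, -576, -4608, -36864]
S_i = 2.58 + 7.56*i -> [2.58, 10.14, 17.7, 25.26, 32.82]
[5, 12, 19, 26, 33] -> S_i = 5 + 7*i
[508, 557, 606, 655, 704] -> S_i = 508 + 49*i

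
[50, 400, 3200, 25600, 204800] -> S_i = 50*8^i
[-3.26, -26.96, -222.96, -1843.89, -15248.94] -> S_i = -3.26*8.27^i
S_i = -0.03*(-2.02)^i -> [-0.03, 0.06, -0.12, 0.25, -0.5]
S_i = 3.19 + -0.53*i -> [3.19, 2.66, 2.13, 1.6, 1.07]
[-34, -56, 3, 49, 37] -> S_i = Random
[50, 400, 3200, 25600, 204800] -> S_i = 50*8^i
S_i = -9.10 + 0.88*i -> [-9.1, -8.22, -7.34, -6.46, -5.58]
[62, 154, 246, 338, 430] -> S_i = 62 + 92*i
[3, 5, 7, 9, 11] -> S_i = 3 + 2*i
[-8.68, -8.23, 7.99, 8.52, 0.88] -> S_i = Random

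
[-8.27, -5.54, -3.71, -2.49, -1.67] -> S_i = -8.27*0.67^i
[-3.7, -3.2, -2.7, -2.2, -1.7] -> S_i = -3.70 + 0.50*i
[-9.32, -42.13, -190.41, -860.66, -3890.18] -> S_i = -9.32*4.52^i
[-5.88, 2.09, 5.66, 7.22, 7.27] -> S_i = Random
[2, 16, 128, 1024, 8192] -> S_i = 2*8^i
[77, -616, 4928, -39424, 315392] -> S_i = 77*-8^i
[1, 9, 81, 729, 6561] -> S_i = 1*9^i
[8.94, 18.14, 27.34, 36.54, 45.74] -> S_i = 8.94 + 9.20*i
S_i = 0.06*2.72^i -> [0.06, 0.16, 0.44, 1.21, 3.28]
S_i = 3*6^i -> [3, 18, 108, 648, 3888]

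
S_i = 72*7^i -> [72, 504, 3528, 24696, 172872]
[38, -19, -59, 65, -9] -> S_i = Random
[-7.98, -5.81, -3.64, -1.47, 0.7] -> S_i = -7.98 + 2.17*i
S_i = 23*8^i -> [23, 184, 1472, 11776, 94208]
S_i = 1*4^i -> [1, 4, 16, 64, 256]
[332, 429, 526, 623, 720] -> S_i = 332 + 97*i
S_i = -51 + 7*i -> [-51, -44, -37, -30, -23]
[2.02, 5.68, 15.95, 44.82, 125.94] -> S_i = 2.02*2.81^i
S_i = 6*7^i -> [6, 42, 294, 2058, 14406]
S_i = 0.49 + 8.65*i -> [0.49, 9.14, 17.79, 26.44, 35.09]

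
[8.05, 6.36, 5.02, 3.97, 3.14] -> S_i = 8.05*0.79^i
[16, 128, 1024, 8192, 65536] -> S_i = 16*8^i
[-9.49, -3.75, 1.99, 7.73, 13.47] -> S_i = -9.49 + 5.74*i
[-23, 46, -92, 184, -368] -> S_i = -23*-2^i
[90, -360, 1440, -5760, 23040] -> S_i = 90*-4^i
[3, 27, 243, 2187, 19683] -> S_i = 3*9^i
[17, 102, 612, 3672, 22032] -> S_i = 17*6^i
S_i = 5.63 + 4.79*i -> [5.63, 10.42, 15.21, 20.0, 24.79]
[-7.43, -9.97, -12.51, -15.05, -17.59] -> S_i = -7.43 + -2.54*i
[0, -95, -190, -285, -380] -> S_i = 0 + -95*i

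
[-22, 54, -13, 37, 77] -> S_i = Random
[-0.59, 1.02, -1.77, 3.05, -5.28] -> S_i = -0.59*(-1.73)^i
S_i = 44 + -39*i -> [44, 5, -34, -73, -112]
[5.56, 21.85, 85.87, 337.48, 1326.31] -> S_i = 5.56*3.93^i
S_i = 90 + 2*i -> [90, 92, 94, 96, 98]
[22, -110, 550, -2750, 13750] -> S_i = 22*-5^i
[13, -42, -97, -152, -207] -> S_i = 13 + -55*i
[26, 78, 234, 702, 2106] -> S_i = 26*3^i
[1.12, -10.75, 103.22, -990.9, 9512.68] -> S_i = 1.12*(-9.60)^i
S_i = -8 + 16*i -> [-8, 8, 24, 40, 56]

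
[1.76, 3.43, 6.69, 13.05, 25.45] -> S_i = 1.76*1.95^i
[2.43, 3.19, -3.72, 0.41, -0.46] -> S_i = Random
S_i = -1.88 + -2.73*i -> [-1.88, -4.61, -7.34, -10.07, -12.8]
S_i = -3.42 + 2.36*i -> [-3.42, -1.06, 1.3, 3.66, 6.02]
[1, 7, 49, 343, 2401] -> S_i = 1*7^i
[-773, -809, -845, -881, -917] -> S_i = -773 + -36*i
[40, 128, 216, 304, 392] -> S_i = 40 + 88*i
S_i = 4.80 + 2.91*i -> [4.8, 7.71, 10.62, 13.53, 16.44]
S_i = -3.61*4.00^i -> [-3.61, -14.44, -57.76, -231.04, -924.16]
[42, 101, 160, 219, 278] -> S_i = 42 + 59*i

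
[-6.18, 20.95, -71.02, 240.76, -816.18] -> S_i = -6.18*(-3.39)^i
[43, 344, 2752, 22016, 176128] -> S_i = 43*8^i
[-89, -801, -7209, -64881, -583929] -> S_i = -89*9^i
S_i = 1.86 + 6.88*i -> [1.86, 8.74, 15.62, 22.5, 29.38]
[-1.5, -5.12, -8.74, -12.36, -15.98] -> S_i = -1.50 + -3.62*i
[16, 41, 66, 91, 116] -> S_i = 16 + 25*i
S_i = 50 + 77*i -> [50, 127, 204, 281, 358]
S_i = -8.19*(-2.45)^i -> [-8.19, 20.07, -49.16, 120.44, -295.09]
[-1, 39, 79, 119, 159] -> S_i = -1 + 40*i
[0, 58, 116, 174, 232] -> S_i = 0 + 58*i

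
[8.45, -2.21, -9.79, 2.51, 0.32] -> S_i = Random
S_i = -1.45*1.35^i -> [-1.45, -1.96, -2.64, -3.57, -4.82]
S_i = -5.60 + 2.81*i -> [-5.6, -2.79, 0.02, 2.83, 5.64]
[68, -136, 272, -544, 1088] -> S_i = 68*-2^i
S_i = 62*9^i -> [62, 558, 5022, 45198, 406782]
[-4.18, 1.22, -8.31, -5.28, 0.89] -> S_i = Random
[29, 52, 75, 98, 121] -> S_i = 29 + 23*i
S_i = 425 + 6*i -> [425, 431, 437, 443, 449]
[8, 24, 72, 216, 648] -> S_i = 8*3^i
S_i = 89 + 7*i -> [89, 96, 103, 110, 117]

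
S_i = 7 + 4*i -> [7, 11, 15, 19, 23]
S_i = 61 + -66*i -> [61, -5, -71, -137, -203]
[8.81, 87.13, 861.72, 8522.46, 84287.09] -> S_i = 8.81*9.89^i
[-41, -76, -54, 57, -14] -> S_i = Random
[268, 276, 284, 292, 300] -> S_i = 268 + 8*i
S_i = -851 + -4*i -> [-851, -855, -859, -863, -867]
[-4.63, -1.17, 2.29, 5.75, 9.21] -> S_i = -4.63 + 3.46*i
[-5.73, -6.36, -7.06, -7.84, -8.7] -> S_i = -5.73*1.11^i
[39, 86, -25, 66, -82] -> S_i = Random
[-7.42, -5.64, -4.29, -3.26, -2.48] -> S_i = -7.42*0.76^i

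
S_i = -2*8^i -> [-2, -16, -128, -1024, -8192]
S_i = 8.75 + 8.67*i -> [8.75, 17.42, 26.09, 34.76, 43.43]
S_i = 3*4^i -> [3, 12, 48, 192, 768]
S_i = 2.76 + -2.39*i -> [2.76, 0.37, -2.02, -4.41, -6.8]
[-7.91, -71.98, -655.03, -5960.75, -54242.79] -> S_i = -7.91*9.10^i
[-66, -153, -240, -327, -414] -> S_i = -66 + -87*i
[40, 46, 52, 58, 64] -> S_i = 40 + 6*i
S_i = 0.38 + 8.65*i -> [0.38, 9.03, 17.68, 26.33, 34.98]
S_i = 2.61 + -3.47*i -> [2.61, -0.86, -4.33, -7.8, -11.27]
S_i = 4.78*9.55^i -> [4.78, 45.65, 435.95, 4163.3, 39759.54]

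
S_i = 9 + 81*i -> [9, 90, 171, 252, 333]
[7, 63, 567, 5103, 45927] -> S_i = 7*9^i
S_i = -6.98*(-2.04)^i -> [-6.98, 14.24, -29.05, 59.26, -120.89]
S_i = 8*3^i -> [8, 24, 72, 216, 648]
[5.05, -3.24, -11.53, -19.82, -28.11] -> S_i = 5.05 + -8.29*i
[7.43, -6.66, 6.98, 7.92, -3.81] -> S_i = Random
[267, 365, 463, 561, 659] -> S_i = 267 + 98*i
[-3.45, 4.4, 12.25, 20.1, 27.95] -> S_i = -3.45 + 7.85*i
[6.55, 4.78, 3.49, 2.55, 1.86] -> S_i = 6.55*0.73^i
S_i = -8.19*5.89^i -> [-8.19, -48.24, -284.13, -1673.52, -9857.01]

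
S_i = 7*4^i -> [7, 28, 112, 448, 1792]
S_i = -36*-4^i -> [-36, 144, -576, 2304, -9216]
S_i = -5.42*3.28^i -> [-5.42, -17.78, -58.31, -191.26, -627.33]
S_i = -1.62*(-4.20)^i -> [-1.62, 6.8, -28.58, 120.02, -504.09]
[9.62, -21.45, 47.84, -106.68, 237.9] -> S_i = 9.62*(-2.23)^i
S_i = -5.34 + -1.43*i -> [-5.34, -6.77, -8.2, -9.63, -11.06]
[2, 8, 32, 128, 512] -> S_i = 2*4^i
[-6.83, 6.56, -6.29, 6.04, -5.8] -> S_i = -6.83*(-0.96)^i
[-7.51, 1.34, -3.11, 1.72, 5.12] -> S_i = Random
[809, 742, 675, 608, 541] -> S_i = 809 + -67*i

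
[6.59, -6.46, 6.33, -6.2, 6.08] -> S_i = 6.59*(-0.98)^i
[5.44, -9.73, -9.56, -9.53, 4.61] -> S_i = Random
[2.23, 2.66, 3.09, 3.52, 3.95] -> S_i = 2.23 + 0.43*i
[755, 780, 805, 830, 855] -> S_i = 755 + 25*i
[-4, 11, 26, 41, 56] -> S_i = -4 + 15*i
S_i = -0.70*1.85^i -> [-0.7, -1.3, -2.4, -4.43, -8.2]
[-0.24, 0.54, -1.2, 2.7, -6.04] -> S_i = -0.24*(-2.24)^i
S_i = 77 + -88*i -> [77, -11, -99, -187, -275]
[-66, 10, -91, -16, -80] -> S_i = Random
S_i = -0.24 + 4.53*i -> [-0.24, 4.29, 8.82, 13.35, 17.88]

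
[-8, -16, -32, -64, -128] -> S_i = -8*2^i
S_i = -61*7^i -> [-61, -427, -2989, -20923, -146461]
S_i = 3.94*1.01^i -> [3.94, 3.98, 4.02, 4.06, 4.1]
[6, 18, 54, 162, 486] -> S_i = 6*3^i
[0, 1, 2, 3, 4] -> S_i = 0 + 1*i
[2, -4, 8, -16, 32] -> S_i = 2*-2^i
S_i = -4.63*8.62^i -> [-4.63, -39.91, -344.03, -2965.53, -25562.9]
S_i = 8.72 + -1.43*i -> [8.72, 7.29, 5.86, 4.43, 3.0]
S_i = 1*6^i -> [1, 6, 36, 216, 1296]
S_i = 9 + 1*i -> [9, 10, 11, 12, 13]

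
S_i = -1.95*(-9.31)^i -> [-1.95, 18.15, -169.02, 1573.56, -14649.86]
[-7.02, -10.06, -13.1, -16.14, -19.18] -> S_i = -7.02 + -3.04*i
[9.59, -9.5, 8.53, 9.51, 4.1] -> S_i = Random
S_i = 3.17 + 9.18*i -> [3.17, 12.35, 21.53, 30.71, 39.89]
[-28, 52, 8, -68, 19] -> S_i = Random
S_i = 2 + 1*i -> [2, 3, 4, 5, 6]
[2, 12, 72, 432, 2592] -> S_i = 2*6^i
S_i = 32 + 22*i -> [32, 54, 76, 98, 120]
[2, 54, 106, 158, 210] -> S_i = 2 + 52*i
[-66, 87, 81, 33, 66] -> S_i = Random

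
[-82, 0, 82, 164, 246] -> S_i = -82 + 82*i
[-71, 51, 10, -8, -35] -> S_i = Random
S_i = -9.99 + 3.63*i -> [-9.99, -6.36, -2.73, 0.9, 4.53]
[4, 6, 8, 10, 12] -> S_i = 4 + 2*i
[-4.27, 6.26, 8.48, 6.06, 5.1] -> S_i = Random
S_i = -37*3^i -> [-37, -111, -333, -999, -2997]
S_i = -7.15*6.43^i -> [-7.15, -45.97, -295.62, -1900.81, -12222.22]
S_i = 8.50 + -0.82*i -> [8.5, 7.68, 6.86, 6.04, 5.22]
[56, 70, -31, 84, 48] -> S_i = Random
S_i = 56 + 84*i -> [56, 140, 224, 308, 392]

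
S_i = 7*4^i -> [7, 28, 112, 448, 1792]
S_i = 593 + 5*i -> [593, 598, 603, 608, 613]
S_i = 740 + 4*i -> [740, 744, 748, 752, 756]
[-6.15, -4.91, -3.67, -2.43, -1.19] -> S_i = -6.15 + 1.24*i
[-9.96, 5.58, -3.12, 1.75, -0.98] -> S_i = -9.96*(-0.56)^i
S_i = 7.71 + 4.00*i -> [7.71, 11.71, 15.71, 19.71, 23.71]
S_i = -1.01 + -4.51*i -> [-1.01, -5.52, -10.03, -14.54, -19.05]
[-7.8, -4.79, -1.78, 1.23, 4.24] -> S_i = -7.80 + 3.01*i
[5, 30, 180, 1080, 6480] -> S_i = 5*6^i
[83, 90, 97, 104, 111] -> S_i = 83 + 7*i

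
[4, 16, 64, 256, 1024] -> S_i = 4*4^i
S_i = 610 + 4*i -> [610, 614, 618, 622, 626]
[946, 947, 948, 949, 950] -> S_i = 946 + 1*i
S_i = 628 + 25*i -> [628, 653, 678, 703, 728]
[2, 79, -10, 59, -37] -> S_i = Random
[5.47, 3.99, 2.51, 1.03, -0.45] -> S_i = 5.47 + -1.48*i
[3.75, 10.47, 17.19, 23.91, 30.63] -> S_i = 3.75 + 6.72*i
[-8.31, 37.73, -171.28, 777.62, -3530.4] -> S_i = -8.31*(-4.54)^i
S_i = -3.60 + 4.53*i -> [-3.6, 0.93, 5.46, 9.99, 14.52]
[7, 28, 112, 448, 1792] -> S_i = 7*4^i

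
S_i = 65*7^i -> [65, 455, 3185, 22295, 156065]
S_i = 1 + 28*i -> [1, 29, 57, 85, 113]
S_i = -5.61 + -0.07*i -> [-5.61, -5.68, -5.75, -5.82, -5.89]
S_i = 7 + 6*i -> [7, 13, 19, 25, 31]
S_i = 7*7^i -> [7, 49, 343, 2401, 16807]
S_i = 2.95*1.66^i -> [2.95, 4.9, 8.13, 13.49, 22.4]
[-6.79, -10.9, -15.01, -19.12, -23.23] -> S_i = -6.79 + -4.11*i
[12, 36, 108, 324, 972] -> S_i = 12*3^i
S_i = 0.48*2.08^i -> [0.48, 1.0, 2.08, 4.32, 8.98]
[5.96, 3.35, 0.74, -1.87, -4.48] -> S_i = 5.96 + -2.61*i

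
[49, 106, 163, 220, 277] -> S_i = 49 + 57*i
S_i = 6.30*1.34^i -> [6.3, 8.44, 11.31, 15.16, 20.31]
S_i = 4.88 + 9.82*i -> [4.88, 14.7, 24.52, 34.34, 44.16]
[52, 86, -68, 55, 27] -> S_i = Random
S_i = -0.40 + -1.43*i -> [-0.4, -1.83, -3.26, -4.69, -6.12]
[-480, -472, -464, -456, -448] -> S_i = -480 + 8*i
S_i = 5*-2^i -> [5, -10, 20, -40, 80]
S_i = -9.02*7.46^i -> [-9.02, -67.29, -501.98, -3744.75, -27935.85]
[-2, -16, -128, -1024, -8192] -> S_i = -2*8^i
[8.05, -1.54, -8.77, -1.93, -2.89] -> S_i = Random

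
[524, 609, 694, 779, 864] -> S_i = 524 + 85*i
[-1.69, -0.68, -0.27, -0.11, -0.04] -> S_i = -1.69*0.40^i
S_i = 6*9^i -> [6, 54, 486, 4374, 39366]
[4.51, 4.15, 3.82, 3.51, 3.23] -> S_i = 4.51*0.92^i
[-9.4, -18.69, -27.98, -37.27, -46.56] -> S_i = -9.40 + -9.29*i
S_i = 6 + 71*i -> [6, 77, 148, 219, 290]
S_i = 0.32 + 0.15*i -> [0.32, 0.47, 0.62, 0.77, 0.92]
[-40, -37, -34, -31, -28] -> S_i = -40 + 3*i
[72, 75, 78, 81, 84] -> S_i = 72 + 3*i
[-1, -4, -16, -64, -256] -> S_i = -1*4^i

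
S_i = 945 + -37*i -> [945, 908, 871, 834, 797]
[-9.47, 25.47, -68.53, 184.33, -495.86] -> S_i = -9.47*(-2.69)^i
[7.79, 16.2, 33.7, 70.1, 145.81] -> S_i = 7.79*2.08^i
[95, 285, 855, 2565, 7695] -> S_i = 95*3^i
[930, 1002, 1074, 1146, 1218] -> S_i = 930 + 72*i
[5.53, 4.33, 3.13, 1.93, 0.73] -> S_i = 5.53 + -1.20*i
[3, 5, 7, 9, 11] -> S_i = 3 + 2*i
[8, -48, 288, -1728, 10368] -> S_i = 8*-6^i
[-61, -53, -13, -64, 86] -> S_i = Random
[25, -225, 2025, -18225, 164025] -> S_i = 25*-9^i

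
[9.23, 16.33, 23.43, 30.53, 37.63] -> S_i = 9.23 + 7.10*i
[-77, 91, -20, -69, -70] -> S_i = Random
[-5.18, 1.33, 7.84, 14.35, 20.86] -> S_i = -5.18 + 6.51*i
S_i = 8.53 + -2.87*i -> [8.53, 5.66, 2.79, -0.08, -2.95]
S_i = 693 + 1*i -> [693, 694, 695, 696, 697]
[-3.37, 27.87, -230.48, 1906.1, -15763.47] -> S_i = -3.37*(-8.27)^i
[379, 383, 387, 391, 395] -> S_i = 379 + 4*i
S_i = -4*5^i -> [-4, -20, -100, -500, -2500]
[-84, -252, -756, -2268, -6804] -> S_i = -84*3^i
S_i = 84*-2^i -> [84, -168, 336, -672, 1344]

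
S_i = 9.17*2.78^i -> [9.17, 25.49, 70.87, 197.02, 547.71]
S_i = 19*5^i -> [19, 95, 475, 2375, 11875]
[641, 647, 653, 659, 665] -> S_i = 641 + 6*i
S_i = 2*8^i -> [2, 16, 128, 1024, 8192]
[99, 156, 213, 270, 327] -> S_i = 99 + 57*i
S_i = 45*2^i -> [45, 90, 180, 360, 720]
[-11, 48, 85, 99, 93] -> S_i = Random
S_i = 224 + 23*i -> [224, 247, 270, 293, 316]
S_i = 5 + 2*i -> [5, 7, 9, 11, 13]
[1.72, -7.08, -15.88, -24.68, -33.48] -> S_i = 1.72 + -8.80*i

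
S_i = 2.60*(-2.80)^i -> [2.6, -7.28, 20.38, -57.08, 159.81]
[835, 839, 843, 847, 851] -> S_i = 835 + 4*i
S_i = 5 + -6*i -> [5, -1, -7, -13, -19]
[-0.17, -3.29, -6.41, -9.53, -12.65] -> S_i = -0.17 + -3.12*i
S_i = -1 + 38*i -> [-1, 37, 75, 113, 151]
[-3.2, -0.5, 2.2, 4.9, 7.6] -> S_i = -3.20 + 2.70*i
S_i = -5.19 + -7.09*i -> [-5.19, -12.28, -19.37, -26.46, -33.55]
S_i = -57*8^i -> [-57, -456, -3648, -29184, -233472]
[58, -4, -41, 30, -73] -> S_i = Random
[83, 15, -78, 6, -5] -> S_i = Random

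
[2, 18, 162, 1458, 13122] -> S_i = 2*9^i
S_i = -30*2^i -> [-30, -60, -120, -240, -480]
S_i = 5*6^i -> [5, 30, 180, 1080, 6480]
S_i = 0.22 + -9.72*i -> [0.22, -9.5, -19.22, -28.94, -38.66]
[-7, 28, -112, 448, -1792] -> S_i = -7*-4^i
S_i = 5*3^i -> [5, 15, 45, 135, 405]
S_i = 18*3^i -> [18, 54, 162, 486, 1458]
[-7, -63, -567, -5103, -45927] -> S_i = -7*9^i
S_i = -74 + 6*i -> [-74, -68, -62, -56, -50]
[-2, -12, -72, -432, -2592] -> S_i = -2*6^i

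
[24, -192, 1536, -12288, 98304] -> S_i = 24*-8^i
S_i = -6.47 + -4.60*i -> [-6.47, -11.07, -15.67, -20.27, -24.87]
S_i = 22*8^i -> [22, 176, 1408, 11264, 90112]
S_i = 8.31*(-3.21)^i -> [8.31, -26.68, 85.63, -274.86, 882.31]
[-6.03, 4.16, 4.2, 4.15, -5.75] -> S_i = Random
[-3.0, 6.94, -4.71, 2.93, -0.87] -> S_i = Random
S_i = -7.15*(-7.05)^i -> [-7.15, 50.41, -355.37, 2505.38, -17662.92]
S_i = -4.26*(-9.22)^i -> [-4.26, 39.28, -362.14, 3338.89, -30784.58]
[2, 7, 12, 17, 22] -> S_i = 2 + 5*i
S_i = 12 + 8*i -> [12, 20, 28, 36, 44]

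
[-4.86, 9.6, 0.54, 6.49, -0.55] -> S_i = Random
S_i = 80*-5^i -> [80, -400, 2000, -10000, 50000]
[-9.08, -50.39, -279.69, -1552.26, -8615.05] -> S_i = -9.08*5.55^i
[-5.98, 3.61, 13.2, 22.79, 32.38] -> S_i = -5.98 + 9.59*i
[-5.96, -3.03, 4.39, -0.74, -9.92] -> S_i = Random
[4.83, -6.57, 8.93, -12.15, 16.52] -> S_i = 4.83*(-1.36)^i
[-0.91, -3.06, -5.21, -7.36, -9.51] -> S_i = -0.91 + -2.15*i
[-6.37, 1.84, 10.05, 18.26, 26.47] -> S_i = -6.37 + 8.21*i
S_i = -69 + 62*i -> [-69, -7, 55, 117, 179]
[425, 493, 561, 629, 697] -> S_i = 425 + 68*i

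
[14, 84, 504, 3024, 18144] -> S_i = 14*6^i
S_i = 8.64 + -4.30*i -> [8.64, 4.34, 0.04, -4.26, -8.56]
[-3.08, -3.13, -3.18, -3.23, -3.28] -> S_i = -3.08 + -0.05*i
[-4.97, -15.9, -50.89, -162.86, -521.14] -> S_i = -4.97*3.20^i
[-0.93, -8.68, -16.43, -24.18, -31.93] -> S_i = -0.93 + -7.75*i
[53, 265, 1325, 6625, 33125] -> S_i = 53*5^i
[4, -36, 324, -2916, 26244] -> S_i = 4*-9^i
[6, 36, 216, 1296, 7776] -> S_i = 6*6^i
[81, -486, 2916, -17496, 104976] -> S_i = 81*-6^i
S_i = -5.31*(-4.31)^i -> [-5.31, 22.89, -98.64, 425.13, -1832.33]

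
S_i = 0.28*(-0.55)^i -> [0.28, -0.15, 0.08, -0.05, 0.03]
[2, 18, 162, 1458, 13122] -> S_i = 2*9^i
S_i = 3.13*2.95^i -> [3.13, 9.23, 27.24, 80.35, 237.05]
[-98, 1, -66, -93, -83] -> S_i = Random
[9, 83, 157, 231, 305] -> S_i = 9 + 74*i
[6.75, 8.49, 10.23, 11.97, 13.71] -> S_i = 6.75 + 1.74*i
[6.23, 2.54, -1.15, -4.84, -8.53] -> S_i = 6.23 + -3.69*i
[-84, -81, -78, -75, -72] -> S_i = -84 + 3*i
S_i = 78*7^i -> [78, 546, 3822, 26754, 187278]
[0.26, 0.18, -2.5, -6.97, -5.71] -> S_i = Random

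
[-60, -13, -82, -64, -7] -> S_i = Random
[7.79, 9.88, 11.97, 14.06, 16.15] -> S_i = 7.79 + 2.09*i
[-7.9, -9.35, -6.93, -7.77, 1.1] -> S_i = Random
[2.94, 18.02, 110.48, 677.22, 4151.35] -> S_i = 2.94*6.13^i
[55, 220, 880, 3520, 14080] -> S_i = 55*4^i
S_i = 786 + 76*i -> [786, 862, 938, 1014, 1090]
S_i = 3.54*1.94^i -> [3.54, 6.87, 13.32, 25.85, 50.14]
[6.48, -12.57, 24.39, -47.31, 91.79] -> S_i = 6.48*(-1.94)^i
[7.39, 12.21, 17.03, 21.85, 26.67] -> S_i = 7.39 + 4.82*i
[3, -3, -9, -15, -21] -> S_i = 3 + -6*i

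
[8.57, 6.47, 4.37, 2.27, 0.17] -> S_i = 8.57 + -2.10*i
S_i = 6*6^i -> [6, 36, 216, 1296, 7776]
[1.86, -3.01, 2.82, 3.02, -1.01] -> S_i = Random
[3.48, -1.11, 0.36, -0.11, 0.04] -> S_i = 3.48*(-0.32)^i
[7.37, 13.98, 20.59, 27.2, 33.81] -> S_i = 7.37 + 6.61*i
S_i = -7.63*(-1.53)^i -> [-7.63, 11.67, -17.86, 27.33, -41.81]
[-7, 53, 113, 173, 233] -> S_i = -7 + 60*i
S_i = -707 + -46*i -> [-707, -753, -799, -845, -891]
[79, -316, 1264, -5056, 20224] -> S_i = 79*-4^i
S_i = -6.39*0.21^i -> [-6.39, -1.34, -0.28, -0.06, -0.01]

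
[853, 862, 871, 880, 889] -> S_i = 853 + 9*i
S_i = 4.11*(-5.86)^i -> [4.11, -24.08, 141.14, -827.06, 4846.55]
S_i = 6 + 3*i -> [6, 9, 12, 15, 18]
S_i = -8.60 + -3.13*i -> [-8.6, -11.73, -14.86, -17.99, -21.12]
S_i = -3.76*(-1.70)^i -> [-3.76, 6.39, -10.87, 18.47, -31.4]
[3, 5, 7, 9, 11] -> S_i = 3 + 2*i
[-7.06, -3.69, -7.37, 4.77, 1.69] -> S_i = Random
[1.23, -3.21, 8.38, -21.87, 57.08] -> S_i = 1.23*(-2.61)^i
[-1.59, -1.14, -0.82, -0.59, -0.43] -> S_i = -1.59*0.72^i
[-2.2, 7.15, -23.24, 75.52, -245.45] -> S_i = -2.20*(-3.25)^i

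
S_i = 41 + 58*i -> [41, 99, 157, 215, 273]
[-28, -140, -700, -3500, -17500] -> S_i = -28*5^i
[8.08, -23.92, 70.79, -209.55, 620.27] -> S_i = 8.08*(-2.96)^i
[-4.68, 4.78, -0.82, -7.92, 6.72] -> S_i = Random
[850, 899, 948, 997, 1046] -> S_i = 850 + 49*i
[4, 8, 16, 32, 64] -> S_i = 4*2^i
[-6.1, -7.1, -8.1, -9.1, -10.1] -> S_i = -6.10 + -1.00*i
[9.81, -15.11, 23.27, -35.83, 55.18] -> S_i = 9.81*(-1.54)^i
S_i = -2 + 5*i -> [-2, 3, 8, 13, 18]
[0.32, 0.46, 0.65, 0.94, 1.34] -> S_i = 0.32*1.43^i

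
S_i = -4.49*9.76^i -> [-4.49, -43.82, -427.71, -4174.42, -40742.31]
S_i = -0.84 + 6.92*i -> [-0.84, 6.08, 13.0, 19.92, 26.84]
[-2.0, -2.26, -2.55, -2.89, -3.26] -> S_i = -2.00*1.13^i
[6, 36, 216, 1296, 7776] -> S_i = 6*6^i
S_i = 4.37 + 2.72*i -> [4.37, 7.09, 9.81, 12.53, 15.25]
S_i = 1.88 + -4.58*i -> [1.88, -2.7, -7.28, -11.86, -16.44]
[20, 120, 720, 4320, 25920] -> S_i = 20*6^i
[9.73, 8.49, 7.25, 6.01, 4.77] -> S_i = 9.73 + -1.24*i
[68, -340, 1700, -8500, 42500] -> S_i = 68*-5^i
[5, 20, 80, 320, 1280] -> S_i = 5*4^i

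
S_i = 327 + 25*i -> [327, 352, 377, 402, 427]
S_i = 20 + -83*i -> [20, -63, -146, -229, -312]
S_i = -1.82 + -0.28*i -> [-1.82, -2.1, -2.38, -2.66, -2.94]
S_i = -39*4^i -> [-39, -156, -624, -2496, -9984]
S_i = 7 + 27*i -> [7, 34, 61, 88, 115]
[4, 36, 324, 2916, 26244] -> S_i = 4*9^i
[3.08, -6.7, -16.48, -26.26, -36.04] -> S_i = 3.08 + -9.78*i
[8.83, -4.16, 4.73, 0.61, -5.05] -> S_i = Random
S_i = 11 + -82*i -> [11, -71, -153, -235, -317]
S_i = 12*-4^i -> [12, -48, 192, -768, 3072]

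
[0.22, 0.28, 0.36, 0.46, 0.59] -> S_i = 0.22*1.28^i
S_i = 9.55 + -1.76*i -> [9.55, 7.79, 6.03, 4.27, 2.51]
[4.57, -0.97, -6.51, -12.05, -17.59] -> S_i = 4.57 + -5.54*i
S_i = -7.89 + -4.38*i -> [-7.89, -12.27, -16.65, -21.03, -25.41]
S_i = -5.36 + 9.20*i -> [-5.36, 3.84, 13.04, 22.24, 31.44]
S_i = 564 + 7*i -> [564, 571, 578, 585, 592]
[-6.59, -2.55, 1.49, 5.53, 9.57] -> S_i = -6.59 + 4.04*i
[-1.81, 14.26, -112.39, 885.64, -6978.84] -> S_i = -1.81*(-7.88)^i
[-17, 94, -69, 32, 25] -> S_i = Random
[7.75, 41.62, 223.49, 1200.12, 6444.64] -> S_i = 7.75*5.37^i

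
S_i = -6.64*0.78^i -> [-6.64, -5.18, -4.04, -3.15, -2.46]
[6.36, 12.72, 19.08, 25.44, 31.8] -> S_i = 6.36 + 6.36*i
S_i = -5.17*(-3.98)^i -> [-5.17, 20.58, -81.89, 325.94, -1297.25]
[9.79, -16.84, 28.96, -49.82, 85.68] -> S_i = 9.79*(-1.72)^i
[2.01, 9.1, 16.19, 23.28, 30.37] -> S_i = 2.01 + 7.09*i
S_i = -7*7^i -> [-7, -49, -343, -2401, -16807]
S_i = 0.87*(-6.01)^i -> [0.87, -5.23, 31.42, -188.86, 1135.06]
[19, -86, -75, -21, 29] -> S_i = Random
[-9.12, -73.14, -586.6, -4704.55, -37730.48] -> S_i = -9.12*8.02^i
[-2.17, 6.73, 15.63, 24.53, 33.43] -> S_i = -2.17 + 8.90*i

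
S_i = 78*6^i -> [78, 468, 2808, 16848, 101088]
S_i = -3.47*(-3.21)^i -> [-3.47, 11.14, -35.76, 114.77, -368.43]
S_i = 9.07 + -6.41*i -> [9.07, 2.66, -3.75, -10.16, -16.57]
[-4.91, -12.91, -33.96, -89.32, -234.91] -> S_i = -4.91*2.63^i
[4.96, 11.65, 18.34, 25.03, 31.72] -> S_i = 4.96 + 6.69*i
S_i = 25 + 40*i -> [25, 65, 105, 145, 185]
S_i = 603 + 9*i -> [603, 612, 621, 630, 639]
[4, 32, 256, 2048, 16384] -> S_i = 4*8^i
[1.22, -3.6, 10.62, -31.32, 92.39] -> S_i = 1.22*(-2.95)^i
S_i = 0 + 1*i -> [0, 1, 2, 3, 4]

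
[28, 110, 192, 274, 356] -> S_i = 28 + 82*i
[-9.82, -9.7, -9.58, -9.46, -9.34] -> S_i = -9.82 + 0.12*i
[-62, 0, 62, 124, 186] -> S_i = -62 + 62*i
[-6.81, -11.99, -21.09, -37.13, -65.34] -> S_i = -6.81*1.76^i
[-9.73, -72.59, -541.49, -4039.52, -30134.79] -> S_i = -9.73*7.46^i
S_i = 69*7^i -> [69, 483, 3381, 23667, 165669]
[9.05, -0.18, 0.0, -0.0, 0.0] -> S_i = 9.05*(-0.02)^i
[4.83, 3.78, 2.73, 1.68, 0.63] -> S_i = 4.83 + -1.05*i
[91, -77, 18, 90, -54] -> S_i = Random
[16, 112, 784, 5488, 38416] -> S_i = 16*7^i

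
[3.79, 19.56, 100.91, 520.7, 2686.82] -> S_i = 3.79*5.16^i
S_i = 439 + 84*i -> [439, 523, 607, 691, 775]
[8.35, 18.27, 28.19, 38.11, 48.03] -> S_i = 8.35 + 9.92*i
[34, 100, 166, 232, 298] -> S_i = 34 + 66*i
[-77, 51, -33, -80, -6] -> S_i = Random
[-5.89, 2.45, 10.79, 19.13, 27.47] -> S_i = -5.89 + 8.34*i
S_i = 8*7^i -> [8, 56, 392, 2744, 19208]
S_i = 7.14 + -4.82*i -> [7.14, 2.32, -2.5, -7.32, -12.14]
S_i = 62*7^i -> [62, 434, 3038, 21266, 148862]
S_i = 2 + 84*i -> [2, 86, 170, 254, 338]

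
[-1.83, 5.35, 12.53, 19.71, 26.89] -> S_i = -1.83 + 7.18*i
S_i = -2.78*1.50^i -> [-2.78, -4.17, -6.26, -9.38, -14.07]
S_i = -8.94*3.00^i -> [-8.94, -26.82, -80.46, -241.38, -724.14]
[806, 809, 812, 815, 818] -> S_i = 806 + 3*i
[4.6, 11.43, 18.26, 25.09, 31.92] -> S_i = 4.60 + 6.83*i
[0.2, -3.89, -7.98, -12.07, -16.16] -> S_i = 0.20 + -4.09*i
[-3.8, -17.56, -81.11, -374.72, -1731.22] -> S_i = -3.80*4.62^i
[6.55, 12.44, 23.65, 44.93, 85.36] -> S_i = 6.55*1.90^i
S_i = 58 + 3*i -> [58, 61, 64, 67, 70]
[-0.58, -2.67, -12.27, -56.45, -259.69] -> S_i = -0.58*4.60^i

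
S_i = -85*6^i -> [-85, -510, -3060, -18360, -110160]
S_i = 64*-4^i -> [64, -256, 1024, -4096, 16384]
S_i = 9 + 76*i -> [9, 85, 161, 237, 313]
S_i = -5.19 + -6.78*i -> [-5.19, -11.97, -18.75, -25.53, -32.31]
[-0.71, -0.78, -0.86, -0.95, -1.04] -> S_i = -0.71*1.10^i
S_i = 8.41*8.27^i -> [8.41, 69.55, 575.18, 4756.77, 39338.52]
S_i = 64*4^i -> [64, 256, 1024, 4096, 16384]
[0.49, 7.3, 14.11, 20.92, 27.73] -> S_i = 0.49 + 6.81*i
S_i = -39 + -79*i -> [-39, -118, -197, -276, -355]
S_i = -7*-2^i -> [-7, 14, -28, 56, -112]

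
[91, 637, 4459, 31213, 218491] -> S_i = 91*7^i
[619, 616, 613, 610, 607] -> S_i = 619 + -3*i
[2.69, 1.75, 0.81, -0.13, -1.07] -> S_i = 2.69 + -0.94*i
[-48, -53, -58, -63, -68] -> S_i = -48 + -5*i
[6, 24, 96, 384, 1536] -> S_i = 6*4^i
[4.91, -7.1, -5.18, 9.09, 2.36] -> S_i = Random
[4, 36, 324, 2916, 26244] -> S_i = 4*9^i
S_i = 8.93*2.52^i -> [8.93, 22.5, 56.71, 142.91, 360.13]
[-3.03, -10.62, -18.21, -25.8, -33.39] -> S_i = -3.03 + -7.59*i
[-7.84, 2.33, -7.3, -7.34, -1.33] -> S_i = Random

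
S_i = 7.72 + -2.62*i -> [7.72, 5.1, 2.48, -0.14, -2.76]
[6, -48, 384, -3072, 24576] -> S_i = 6*-8^i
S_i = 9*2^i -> [9, 18, 36, 72, 144]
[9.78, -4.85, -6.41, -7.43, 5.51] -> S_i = Random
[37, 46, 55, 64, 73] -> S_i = 37 + 9*i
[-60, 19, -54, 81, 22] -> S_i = Random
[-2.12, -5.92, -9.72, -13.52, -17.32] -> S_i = -2.12 + -3.80*i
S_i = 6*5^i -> [6, 30, 150, 750, 3750]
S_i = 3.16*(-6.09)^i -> [3.16, -19.24, 117.2, -713.74, 4346.67]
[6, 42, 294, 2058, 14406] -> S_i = 6*7^i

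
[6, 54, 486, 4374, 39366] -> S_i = 6*9^i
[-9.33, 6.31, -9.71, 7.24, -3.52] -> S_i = Random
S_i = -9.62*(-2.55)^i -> [-9.62, 24.53, -62.55, 159.51, -406.76]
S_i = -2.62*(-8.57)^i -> [-2.62, 22.45, -192.43, 1649.09, -14132.68]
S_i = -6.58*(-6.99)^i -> [-6.58, 45.99, -321.5, 2247.28, -15708.5]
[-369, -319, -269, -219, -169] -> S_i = -369 + 50*i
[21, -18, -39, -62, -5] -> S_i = Random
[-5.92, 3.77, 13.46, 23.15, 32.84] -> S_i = -5.92 + 9.69*i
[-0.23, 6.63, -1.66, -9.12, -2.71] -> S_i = Random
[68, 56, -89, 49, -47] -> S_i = Random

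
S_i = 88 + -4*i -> [88, 84, 80, 76, 72]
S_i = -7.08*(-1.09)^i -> [-7.08, 7.72, -8.41, 9.17, -9.99]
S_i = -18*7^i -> [-18, -126, -882, -6174, -43218]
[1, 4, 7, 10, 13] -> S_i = 1 + 3*i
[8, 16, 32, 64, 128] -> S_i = 8*2^i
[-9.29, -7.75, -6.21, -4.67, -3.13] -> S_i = -9.29 + 1.54*i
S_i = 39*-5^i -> [39, -195, 975, -4875, 24375]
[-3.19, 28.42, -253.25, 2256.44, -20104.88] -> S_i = -3.19*(-8.91)^i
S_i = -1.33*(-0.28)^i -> [-1.33, 0.37, -0.1, 0.03, -0.01]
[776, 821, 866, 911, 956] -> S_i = 776 + 45*i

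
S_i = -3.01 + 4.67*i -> [-3.01, 1.66, 6.33, 11.0, 15.67]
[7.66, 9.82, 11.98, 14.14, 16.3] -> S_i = 7.66 + 2.16*i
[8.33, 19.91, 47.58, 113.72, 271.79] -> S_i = 8.33*2.39^i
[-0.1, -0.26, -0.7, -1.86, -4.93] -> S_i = -0.10*2.65^i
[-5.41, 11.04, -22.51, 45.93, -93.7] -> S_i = -5.41*(-2.04)^i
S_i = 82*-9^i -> [82, -738, 6642, -59778, 538002]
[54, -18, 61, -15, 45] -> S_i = Random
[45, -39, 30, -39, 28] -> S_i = Random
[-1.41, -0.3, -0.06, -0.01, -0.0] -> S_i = -1.41*0.21^i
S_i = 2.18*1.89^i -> [2.18, 4.12, 7.79, 14.72, 27.82]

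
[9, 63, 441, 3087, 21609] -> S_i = 9*7^i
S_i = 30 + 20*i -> [30, 50, 70, 90, 110]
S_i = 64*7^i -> [64, 448, 3136, 21952, 153664]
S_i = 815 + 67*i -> [815, 882, 949, 1016, 1083]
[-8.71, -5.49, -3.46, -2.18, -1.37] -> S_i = -8.71*0.63^i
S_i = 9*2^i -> [9, 18, 36, 72, 144]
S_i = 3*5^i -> [3, 15, 75, 375, 1875]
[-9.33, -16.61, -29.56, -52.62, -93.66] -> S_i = -9.33*1.78^i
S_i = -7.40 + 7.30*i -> [-7.4, -0.1, 7.2, 14.5, 21.8]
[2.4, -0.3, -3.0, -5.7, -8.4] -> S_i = 2.40 + -2.70*i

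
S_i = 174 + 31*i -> [174, 205, 236, 267, 298]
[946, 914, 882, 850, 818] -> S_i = 946 + -32*i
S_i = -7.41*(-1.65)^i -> [-7.41, 12.23, -20.17, 33.29, -54.92]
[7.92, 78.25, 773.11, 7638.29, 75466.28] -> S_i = 7.92*9.88^i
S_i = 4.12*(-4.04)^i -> [4.12, -16.64, 67.24, -271.67, 1097.55]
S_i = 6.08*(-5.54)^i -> [6.08, -33.68, 186.6, -1033.79, 5727.2]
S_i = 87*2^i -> [87, 174, 348, 696, 1392]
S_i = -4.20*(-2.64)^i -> [-4.2, 11.09, -29.27, 77.28, -204.02]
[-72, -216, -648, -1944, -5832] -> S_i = -72*3^i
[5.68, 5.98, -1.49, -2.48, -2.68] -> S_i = Random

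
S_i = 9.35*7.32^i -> [9.35, 68.44, 501.0, 3667.29, 26844.54]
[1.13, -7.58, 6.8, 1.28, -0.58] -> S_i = Random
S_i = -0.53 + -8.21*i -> [-0.53, -8.74, -16.95, -25.16, -33.37]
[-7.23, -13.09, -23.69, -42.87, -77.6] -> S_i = -7.23*1.81^i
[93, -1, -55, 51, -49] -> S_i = Random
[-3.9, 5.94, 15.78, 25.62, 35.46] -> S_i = -3.90 + 9.84*i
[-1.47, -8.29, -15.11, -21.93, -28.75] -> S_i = -1.47 + -6.82*i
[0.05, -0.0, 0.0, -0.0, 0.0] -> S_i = 0.05*(-0.05)^i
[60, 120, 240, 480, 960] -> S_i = 60*2^i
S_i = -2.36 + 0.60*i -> [-2.36, -1.76, -1.16, -0.56, 0.04]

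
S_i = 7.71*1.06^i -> [7.71, 8.17, 8.66, 9.18, 9.73]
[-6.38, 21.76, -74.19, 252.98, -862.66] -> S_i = -6.38*(-3.41)^i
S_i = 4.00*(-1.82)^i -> [4.0, -7.28, 13.25, -24.11, 43.89]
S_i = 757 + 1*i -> [757, 758, 759, 760, 761]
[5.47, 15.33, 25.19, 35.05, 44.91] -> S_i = 5.47 + 9.86*i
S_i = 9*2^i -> [9, 18, 36, 72, 144]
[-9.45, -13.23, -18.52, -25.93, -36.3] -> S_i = -9.45*1.40^i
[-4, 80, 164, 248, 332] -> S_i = -4 + 84*i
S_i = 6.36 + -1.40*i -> [6.36, 4.96, 3.56, 2.16, 0.76]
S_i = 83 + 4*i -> [83, 87, 91, 95, 99]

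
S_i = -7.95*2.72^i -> [-7.95, -21.62, -58.82, -159.98, -435.15]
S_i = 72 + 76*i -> [72, 148, 224, 300, 376]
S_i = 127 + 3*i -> [127, 130, 133, 136, 139]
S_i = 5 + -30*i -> [5, -25, -55, -85, -115]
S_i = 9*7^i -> [9, 63, 441, 3087, 21609]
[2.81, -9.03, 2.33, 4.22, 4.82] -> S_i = Random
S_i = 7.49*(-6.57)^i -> [7.49, -49.21, 323.31, -2124.11, 13955.43]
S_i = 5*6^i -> [5, 30, 180, 1080, 6480]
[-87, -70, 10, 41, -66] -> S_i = Random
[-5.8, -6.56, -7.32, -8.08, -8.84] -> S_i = -5.80 + -0.76*i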